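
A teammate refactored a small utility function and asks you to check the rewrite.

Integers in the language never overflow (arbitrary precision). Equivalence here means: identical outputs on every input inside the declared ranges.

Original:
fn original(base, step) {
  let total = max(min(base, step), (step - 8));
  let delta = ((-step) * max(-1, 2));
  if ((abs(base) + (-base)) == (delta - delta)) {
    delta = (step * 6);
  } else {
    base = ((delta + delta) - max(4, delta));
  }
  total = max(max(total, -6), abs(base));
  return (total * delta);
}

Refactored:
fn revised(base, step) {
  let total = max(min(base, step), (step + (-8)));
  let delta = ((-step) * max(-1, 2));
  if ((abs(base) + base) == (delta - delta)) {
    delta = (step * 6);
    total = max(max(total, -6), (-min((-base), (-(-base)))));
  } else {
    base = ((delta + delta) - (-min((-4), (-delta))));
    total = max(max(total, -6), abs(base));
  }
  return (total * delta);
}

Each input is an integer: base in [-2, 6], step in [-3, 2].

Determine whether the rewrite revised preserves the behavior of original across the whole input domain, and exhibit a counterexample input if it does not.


base=-2, step=-3 yields 36 from original but -36 from revised.
verdict: not equivalent; witness: base=-2, step=-3


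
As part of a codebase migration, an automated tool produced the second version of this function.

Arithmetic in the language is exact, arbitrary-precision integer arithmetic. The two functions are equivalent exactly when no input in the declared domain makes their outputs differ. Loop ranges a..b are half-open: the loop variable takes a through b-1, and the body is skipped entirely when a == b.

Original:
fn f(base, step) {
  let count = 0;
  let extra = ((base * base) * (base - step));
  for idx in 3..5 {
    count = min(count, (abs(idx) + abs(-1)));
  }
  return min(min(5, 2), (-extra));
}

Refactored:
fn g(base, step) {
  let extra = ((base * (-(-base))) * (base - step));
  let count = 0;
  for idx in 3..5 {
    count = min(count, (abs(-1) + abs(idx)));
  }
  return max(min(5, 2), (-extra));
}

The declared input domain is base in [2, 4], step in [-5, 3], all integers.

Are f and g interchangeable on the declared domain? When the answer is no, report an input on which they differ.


Not equivalent: base=2, step=-5 separates them (-28 vs 2).
f: count becomes 0; next extra becomes 28; next at idx=3:; next count becomes 0; next at idx=4:; next count becomes 0; next final value -28
g: extra becomes 28; next count becomes 0; next at idx=3:; next count becomes 0; next at idx=4:; next count becomes 0; next final value 2
verdict: not equivalent; witness: base=2, step=-5


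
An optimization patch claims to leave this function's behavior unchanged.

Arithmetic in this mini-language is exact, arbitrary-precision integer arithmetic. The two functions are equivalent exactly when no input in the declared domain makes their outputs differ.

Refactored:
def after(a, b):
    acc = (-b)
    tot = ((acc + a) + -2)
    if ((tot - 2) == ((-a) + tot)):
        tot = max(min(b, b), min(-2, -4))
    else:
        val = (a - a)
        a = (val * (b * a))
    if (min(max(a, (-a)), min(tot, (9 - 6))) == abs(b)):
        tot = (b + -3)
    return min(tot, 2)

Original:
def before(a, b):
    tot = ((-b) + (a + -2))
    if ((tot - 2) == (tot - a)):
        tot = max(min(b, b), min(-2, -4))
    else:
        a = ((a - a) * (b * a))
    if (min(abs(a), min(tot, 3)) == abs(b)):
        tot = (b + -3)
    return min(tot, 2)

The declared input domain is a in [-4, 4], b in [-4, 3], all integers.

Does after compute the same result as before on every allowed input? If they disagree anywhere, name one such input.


Comparing the listings, the differences include: local variable names differ; statement counts differ; arithmetic usage differs; constant usage differs; min/max/abs usage differs.
One worked example (a=1, b=3) — before: tot=-4, then ((tot - 2) == (tot - a)) is false, then a=0, then (min(abs(a), min(tot, 3)) == abs(b)) is false, then returns -4; after: acc=-3, then tot=-4, then ((tot - 2) == ((-a) + tot)) is false, then val=0, then a=0, then (min(max(a, (-a)), min(tot, (9 - 6))) == abs(b)) is false, then returns -4; agreement on -4.
Across all 72 domain points the two functions coincide.
verdict: equivalent


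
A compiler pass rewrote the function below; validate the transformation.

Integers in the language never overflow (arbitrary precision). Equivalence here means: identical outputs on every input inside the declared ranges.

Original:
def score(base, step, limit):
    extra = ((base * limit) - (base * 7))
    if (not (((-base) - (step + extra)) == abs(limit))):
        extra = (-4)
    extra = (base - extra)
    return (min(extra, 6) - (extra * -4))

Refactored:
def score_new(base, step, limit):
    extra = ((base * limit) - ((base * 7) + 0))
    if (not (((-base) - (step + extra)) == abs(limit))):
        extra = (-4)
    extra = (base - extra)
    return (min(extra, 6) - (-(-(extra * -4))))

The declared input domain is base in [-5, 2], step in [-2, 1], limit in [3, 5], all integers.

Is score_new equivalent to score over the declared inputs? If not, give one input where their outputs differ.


Side by side, the visible changes include: arithmetic usage differs, constant usage differs.
Spot check at base=-5, step=0, limit=4 — score: extra = 15; (not (((-base) - (step + extra)) == abs(limit))) -> true; extra = -4; extra = -1; return -5. score_new: extra = 15; (not (((-base) - (step + extra)) == abs(limit))) -> true; extra = -4; extra = -1; return -5. Both give -5.
Across all 96 domain points the two functions coincide.
verdict: equivalent


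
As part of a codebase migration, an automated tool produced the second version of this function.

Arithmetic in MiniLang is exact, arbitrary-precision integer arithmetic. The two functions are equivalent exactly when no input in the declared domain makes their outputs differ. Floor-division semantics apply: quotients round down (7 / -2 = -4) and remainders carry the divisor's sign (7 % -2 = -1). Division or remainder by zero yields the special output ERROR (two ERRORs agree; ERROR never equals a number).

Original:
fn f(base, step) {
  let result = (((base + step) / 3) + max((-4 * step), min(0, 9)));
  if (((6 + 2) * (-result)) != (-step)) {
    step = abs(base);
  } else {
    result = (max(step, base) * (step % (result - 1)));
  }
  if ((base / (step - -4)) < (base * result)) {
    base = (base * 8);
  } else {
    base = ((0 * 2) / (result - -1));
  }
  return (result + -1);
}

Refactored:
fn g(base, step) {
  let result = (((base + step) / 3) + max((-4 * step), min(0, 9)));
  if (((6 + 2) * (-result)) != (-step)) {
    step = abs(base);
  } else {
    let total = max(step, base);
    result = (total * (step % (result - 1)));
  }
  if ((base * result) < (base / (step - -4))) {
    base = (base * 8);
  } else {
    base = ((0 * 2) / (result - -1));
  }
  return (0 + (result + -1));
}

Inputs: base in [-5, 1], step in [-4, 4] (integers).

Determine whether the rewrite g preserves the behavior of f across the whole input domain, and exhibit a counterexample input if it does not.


Try base=-5, step=2.
f: result := -1 | (((6 + 2) * (-result)) != (-step)): true | step := 5 | ((base / (step - -4)) < (base * result)): true | base := -40 | result -2
g: result := -1 | (((6 + 2) * (-result)) != (-step)): true | step := 5 | ((base * result) < (base / (step - -4))): false | divide-by-zero, output ERROR
-2 != ERROR, so the rewrite changes behavior.
verdict: not equivalent; witness: base=-5, step=2


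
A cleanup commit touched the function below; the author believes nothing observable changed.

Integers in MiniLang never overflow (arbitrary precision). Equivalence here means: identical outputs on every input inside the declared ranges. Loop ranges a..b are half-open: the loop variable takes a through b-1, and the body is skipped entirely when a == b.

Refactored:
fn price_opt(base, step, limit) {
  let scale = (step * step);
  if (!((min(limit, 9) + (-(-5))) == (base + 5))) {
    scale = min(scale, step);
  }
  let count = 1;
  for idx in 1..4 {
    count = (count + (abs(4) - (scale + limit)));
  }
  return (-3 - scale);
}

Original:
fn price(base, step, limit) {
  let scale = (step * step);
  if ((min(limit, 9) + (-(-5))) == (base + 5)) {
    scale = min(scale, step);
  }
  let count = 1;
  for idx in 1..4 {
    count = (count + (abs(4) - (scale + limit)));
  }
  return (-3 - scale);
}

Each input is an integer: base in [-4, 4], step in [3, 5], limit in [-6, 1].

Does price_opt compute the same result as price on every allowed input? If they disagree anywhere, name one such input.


base=-4, step=3, limit=-6 yields -12 from price but -6 from price_opt.
verdict: not equivalent; witness: base=-4, step=3, limit=-6


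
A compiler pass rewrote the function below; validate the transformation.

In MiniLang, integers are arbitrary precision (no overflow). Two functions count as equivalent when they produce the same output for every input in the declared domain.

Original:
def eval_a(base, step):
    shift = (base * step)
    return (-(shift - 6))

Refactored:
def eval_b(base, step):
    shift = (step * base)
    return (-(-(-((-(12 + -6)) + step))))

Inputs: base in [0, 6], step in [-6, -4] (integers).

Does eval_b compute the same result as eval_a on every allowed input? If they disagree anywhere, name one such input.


At base=0, step=-6: eval_a gives 6, eval_b gives 12.
verdict: not equivalent; witness: base=0, step=-6


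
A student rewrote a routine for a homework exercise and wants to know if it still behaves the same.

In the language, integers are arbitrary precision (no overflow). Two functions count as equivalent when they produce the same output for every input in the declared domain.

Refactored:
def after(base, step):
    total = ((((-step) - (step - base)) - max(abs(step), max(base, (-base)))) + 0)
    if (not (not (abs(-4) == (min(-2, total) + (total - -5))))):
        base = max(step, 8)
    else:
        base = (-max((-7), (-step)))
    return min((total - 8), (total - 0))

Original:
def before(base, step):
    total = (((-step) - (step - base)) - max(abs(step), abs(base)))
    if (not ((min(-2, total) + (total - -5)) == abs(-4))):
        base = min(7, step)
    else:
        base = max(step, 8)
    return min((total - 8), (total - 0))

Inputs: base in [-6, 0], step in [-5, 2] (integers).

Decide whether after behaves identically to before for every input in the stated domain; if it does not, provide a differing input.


Differences: min/max/abs usage differs; and arithmetic usage differs; and boolean connective usage differs; and constant usage differs — yet all 56 inputs agree.
verdict: equivalent


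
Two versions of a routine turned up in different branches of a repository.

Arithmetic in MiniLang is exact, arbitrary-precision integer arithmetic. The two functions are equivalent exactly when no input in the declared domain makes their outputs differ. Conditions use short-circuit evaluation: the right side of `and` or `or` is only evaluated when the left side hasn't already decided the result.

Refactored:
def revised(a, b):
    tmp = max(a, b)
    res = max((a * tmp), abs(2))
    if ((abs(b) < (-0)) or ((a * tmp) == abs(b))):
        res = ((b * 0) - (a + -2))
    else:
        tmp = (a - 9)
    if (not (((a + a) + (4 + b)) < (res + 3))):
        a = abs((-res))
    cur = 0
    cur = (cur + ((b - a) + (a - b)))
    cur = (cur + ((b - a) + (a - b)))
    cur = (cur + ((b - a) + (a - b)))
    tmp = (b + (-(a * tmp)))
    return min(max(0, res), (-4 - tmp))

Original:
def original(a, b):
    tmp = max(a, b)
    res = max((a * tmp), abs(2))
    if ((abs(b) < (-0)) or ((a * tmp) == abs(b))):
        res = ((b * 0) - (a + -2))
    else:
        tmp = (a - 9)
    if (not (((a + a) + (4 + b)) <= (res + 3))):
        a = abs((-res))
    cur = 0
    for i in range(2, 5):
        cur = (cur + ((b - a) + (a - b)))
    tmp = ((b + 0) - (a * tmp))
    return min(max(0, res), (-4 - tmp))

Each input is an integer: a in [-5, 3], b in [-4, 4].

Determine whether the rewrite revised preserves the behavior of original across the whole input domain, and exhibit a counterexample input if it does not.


Consider the input a=-1, b=3.
original: tmp = 3; res = 2; ((abs(b) < (-0)) or ((a * tmp) == abs(b))) -> false; tmp = -10; (not (((a + a) + (4 + b)) <= (res + 3))) -> false; cur = 0; [i=2]; cur = 0; [i=3]; cur = 0; [i=4]; cur = 0; tmp = -7; return 2
revised: tmp = 3; res = 2; ((abs(b) < (-0)) or ((a * tmp) == abs(b))) -> false; tmp = -10; (not (((a + a) + (4 + b)) < (res + 3))) -> true; a = 2; cur = 0; cur = 0; cur = 0; cur = 0; tmp = 23; return -27
2 vs -27 — the two versions disagree here.
verdict: not equivalent; witness: a=-1, b=3


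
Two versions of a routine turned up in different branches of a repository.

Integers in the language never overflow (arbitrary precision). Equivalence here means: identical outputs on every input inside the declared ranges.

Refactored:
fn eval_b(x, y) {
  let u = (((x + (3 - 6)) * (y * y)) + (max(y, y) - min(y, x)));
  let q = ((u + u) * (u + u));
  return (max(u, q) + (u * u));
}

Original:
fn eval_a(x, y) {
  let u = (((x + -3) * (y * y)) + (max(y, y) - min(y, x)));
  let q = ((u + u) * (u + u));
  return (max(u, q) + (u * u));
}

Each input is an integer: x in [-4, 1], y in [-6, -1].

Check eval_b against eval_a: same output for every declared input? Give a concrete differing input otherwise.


Although constant usage differs, plus arithmetic usage differs, 36/36 inputs agree.
verdict: equivalent


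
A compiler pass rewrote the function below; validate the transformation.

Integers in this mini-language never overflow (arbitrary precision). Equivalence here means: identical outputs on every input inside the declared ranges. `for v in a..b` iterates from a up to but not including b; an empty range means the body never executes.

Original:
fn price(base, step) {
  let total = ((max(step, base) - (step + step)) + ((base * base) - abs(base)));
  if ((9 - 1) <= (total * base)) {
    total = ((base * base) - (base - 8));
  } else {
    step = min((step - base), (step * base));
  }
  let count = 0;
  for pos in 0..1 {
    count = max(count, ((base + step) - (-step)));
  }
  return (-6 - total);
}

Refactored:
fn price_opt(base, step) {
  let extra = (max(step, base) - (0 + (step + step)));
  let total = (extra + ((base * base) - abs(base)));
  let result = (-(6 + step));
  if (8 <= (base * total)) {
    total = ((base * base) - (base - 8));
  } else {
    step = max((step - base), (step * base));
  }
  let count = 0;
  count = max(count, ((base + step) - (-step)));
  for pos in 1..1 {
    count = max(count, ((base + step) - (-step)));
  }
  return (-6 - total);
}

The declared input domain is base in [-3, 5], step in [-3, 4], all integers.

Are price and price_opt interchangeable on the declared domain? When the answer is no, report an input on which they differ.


Equivalent. The edit looks behavioral (`min((step - base), (step * base))` became `max((step - base), (step * base))`), but over these ranges it never changes the outcome.
Across all 72 domain points the two functions coincide.
One worked example (base=3, step=-3) — price: total becomes 15; next ((9 - 1) <= (total * base)) evaluates to true; next total becomes 14; next count becomes 0; next at pos=0:; next count becomes 0; next final value -20; price_opt: extra becomes 9; next total becomes 15; next result becomes -3; next (8 <= (base * total)) evaluates to true; next total becomes 14; next count becomes 0; next count becomes 0; next pos never enters its loop body; next final value -20; agreement on -20.
verdict: equivalent


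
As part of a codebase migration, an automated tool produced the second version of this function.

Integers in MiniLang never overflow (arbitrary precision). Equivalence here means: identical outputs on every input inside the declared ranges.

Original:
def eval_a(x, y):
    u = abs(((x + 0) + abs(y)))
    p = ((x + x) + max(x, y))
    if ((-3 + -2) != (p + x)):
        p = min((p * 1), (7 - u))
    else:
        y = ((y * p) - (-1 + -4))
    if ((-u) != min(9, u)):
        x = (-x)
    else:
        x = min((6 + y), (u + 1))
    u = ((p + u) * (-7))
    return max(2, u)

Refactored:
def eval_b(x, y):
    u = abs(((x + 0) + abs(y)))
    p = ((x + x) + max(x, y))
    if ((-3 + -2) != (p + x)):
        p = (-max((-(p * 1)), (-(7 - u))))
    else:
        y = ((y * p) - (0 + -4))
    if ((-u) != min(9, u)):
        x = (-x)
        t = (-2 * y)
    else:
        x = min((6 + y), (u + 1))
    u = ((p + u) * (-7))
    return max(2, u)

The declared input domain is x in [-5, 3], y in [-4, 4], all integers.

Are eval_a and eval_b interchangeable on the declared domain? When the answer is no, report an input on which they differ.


Equivalent. The one real change (`-1` became `0`) has no effect anywhere in the declared ranges.
An exhaustive pass over the 81 declared inputs shows identical outputs.
Spot check at x=-1, y=0 — eval_a: u=1, then p=-2, then ((-3 + -2) != (p + x)) is true, then p=-2, then ((-u) != min(9, u)) is true, then x=1, then u=7, then returns 7. eval_b: u=1, then p=-2, then ((-3 + -2) != (p + x)) is true, then p=-2, then ((-u) != min(9, u)) is true, then x=1, then t=0, then u=7, then returns 7. Both give 7.
verdict: equivalent


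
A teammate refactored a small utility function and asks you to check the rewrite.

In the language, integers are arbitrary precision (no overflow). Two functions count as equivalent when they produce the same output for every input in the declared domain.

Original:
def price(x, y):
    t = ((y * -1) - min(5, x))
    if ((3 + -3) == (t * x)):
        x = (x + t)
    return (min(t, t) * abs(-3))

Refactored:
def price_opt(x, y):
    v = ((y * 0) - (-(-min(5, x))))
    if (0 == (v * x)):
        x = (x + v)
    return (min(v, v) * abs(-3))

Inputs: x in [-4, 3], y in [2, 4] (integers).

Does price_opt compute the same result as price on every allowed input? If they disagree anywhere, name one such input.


Try x=-4, y=2.
price: t=2, then ((3 + -3) == (t * x)) is false, then returns 6
price_opt: v=4, then (0 == (v * x)) is false, then returns 12
6 vs 12 — the two versions disagree here.
verdict: not equivalent; witness: x=-4, y=2


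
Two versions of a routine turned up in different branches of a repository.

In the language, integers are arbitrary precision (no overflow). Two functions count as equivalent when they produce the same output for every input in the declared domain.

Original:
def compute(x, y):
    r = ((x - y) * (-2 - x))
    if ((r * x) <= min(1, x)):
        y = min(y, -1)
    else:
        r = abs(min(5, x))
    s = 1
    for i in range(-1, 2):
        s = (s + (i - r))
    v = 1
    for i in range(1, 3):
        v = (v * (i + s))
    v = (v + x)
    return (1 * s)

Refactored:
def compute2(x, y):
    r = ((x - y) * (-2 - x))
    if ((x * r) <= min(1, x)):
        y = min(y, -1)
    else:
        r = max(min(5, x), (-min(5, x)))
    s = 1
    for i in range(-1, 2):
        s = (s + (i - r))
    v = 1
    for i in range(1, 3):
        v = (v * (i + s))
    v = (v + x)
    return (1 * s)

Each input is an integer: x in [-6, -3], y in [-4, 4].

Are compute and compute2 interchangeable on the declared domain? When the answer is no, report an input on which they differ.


Behavior is preserved: although min/max/abs usage differs, and constant usage differs, the outputs never diverge.
As a probe, take x=-4, y=0: compute runs r=-8, then ((r * x) <= min(1, x)) is false, then r=4, then s=1, then (i=-1), then s=-4, then (i=0), then s=-8, then (i=1), then s=-11, then v=1, then (i=1), then v=-10, then (i=2), then v=90, then v=86, then returns -11; compute2 runs r=-8, then ((x * r) <= min(1, x)) is false, then r=4, then s=1, then (i=-1), then s=-4, then (i=0), then s=-8, then (i=1), then s=-11, then v=1, then (i=1), then v=-10, then (i=2), then v=90, then v=86, then returns -11; both end at -11.
Checked all 36 inputs in the declared domain: the outputs agree on every one.
verdict: equivalent


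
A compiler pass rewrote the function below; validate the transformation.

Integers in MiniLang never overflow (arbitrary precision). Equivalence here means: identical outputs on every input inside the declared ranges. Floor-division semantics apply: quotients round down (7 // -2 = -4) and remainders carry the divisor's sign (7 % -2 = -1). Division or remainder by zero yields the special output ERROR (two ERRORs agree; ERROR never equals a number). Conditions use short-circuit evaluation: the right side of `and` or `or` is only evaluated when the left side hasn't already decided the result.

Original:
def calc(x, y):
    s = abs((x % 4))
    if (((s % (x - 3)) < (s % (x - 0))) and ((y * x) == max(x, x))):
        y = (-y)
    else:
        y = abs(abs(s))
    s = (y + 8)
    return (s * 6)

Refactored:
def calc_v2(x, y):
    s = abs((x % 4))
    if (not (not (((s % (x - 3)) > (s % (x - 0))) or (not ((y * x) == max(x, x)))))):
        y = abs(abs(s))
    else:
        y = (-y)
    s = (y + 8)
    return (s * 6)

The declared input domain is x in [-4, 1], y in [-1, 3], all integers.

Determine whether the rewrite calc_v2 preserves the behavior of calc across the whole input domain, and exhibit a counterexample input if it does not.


Run the pair on x=-4, y=1.
calc: s becomes 0; next (((s % (x - 3)) < (s % (x - 0))) and ((y * x) == max(x, x))) evaluates to false; next y becomes 0; next s becomes 8; next final value 48
calc_v2: s becomes 0; next (not (not (((s % (x - 3)) > (s % (x - 0))) or (not ((y * x) == max(x, x)))))) evaluates to false; next y becomes -1; next s becomes 7; next final value 42
48 vs 42 — the two versions disagree here.
verdict: not equivalent; witness: x=-4, y=1


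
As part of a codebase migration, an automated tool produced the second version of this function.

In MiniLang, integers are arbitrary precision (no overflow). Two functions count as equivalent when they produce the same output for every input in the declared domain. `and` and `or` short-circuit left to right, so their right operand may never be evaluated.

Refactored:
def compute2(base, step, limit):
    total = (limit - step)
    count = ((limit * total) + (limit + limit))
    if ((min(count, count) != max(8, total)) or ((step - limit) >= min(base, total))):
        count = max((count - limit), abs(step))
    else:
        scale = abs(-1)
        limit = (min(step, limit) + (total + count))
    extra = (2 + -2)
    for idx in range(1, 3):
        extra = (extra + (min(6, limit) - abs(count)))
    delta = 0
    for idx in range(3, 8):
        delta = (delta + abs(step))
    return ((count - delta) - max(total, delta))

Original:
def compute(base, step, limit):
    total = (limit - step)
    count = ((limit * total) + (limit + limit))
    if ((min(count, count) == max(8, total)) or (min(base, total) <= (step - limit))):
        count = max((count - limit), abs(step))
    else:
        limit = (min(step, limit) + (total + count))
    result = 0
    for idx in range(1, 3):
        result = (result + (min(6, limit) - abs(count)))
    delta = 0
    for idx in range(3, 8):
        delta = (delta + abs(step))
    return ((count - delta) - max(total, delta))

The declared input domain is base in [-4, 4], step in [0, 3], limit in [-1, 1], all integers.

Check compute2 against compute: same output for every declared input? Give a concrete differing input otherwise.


Not equivalent: base=0, step=0, limit=1 separates them (2 vs 1).
compute: total = 1; count = 3; ((min(count, count) == max(8, total)) or (min(base, total) <= (step - limit))) -> false; limit = 4; result = 0; [idx=1]; result = 1; [idx=2]; result = 2; delta = 0; [idx=3]; delta = 0; [idx=4]; delta = 0; [idx=5]; delta = 0; [idx=6]; delta = 0; [idx=7]; delta = 0; return 2
compute2: total = 1; count = 3; ((min(count, count) != max(8, total)) or ((step - limit) >= min(base, total))) -> true; count = 2; extra = 0; [idx=1]; extra = -1; [idx=2]; extra = -2; delta = 0; [idx=3]; delta = 0; [idx=4]; delta = 0; [idx=5]; delta = 0; [idx=6]; delta = 0; [idx=7]; delta = 0; return 1
verdict: not equivalent; witness: base=0, step=0, limit=1


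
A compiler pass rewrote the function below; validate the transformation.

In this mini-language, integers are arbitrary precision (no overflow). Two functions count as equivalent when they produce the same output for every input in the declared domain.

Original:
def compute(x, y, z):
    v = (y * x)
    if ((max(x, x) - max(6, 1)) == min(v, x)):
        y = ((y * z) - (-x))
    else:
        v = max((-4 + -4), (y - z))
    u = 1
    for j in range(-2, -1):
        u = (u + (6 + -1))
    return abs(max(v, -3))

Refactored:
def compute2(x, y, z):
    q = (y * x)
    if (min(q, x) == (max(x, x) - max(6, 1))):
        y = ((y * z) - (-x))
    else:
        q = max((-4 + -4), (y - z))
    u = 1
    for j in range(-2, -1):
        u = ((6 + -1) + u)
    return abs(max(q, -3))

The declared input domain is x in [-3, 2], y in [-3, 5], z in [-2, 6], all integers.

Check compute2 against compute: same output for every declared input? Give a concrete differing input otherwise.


Behavior is preserved: although local variable names differ, the outputs never diverge.
As a probe, take x=0, y=1, z=0: compute runs v = 0; ((max(x, x) - max(6, 1)) == min(v, x)) -> false; v = 1; u = 1; [j=-2]; u = 6; return 1; compute2 runs q = 0; (min(q, x) == (max(x, x) - max(6, 1))) -> false; q = 1; u = 1; [j=-2]; u = 6; return 1; both end at 1.
Across all 486 domain points the two functions coincide.
verdict: equivalent


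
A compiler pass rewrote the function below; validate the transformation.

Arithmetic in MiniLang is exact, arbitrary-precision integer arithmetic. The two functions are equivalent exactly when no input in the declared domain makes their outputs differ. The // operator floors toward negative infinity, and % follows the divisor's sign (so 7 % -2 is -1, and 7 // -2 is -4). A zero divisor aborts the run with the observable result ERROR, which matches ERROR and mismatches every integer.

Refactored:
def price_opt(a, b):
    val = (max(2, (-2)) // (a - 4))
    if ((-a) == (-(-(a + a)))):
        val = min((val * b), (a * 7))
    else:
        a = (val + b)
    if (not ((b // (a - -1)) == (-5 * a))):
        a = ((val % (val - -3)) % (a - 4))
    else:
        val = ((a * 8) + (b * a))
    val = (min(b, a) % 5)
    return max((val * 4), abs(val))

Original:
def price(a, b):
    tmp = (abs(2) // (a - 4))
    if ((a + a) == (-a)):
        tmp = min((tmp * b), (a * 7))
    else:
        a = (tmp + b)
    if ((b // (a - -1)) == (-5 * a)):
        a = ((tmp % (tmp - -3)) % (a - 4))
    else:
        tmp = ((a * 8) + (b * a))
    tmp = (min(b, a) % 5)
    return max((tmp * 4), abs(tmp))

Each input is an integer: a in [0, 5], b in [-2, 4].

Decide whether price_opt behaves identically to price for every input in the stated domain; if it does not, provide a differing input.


Input a=0, b=1: 0 from price versus 8 from price_opt.
verdict: not equivalent; witness: a=0, b=1


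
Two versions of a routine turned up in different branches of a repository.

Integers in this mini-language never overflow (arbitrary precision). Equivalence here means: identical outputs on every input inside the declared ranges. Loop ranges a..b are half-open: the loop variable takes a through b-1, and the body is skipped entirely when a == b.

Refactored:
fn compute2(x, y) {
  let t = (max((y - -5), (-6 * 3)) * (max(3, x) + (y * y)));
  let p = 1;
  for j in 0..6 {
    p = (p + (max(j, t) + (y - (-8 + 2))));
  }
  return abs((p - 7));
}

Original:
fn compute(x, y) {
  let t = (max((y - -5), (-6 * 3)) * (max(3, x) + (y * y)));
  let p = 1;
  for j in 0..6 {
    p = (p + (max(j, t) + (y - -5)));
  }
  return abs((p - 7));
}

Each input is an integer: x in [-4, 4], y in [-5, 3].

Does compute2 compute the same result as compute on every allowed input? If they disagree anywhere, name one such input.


Not equivalent: x=-4, y=-5 separates them (9 vs 15).
compute: t=0, then p=1, then (j=0), then p=1, then (j=1), then p=2, then (j=2), then p=4, then (j=3), then p=7, then (j=4), then p=11, then (j=5), then p=16, then returns 9
compute2: t=0, then p=1, then (j=0), then p=2, then (j=1), then p=4, then (j=2), then p=7, then (j=3), then p=11, then (j=4), then p=16, then (j=5), then p=22, then returns 15
verdict: not equivalent; witness: x=-4, y=-5


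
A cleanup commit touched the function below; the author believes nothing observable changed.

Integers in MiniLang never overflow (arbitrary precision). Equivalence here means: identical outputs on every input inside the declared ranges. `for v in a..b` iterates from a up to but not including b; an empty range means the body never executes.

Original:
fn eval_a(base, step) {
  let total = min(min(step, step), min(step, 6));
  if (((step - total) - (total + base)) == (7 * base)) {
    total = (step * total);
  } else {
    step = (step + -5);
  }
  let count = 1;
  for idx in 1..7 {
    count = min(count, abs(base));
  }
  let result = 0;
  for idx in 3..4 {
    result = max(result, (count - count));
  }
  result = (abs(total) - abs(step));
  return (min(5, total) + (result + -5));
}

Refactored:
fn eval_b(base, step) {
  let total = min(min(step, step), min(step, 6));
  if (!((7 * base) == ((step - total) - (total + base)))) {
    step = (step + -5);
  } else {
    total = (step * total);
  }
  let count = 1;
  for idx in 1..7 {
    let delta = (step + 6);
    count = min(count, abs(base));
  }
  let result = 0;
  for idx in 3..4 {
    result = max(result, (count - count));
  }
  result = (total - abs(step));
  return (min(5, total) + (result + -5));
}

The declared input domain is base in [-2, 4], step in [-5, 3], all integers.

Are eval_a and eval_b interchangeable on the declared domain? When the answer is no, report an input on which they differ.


The rewrite breaks on base=-2, step=-5, where the results are -15 and -25.
eval_a: total := -5 | (((step - total) - (total + base)) == (7 * base)): false | step := -10 | count := 1 | iter idx=1: | count := 1 | iter idx=2: | count := 1 | iter idx=3: | count := 1 | iter idx=4: | count := 1 | iter idx=5: | count := 1 | iter idx=6: | count := 1 | result := 0 | iter idx=3: | result := 0 | result := -5 | result -15
eval_b: total := -5 | (!((7 * base) == ((step - total) - (total + base)))): true | step := -10 | count := 1 | iter idx=1: | delta := -4 | count := 1 | iter idx=2: | delta := -4 | count := 1 | iter idx=3: | delta := -4 | count := 1 | iter idx=4: | delta := -4 | count := 1 | iter idx=5: | delta := -4 | count := 1 | iter idx=6: | delta := -4 | count := 1 | result := 0 | iter idx=3: | result := 0 | result := -15 | result -25
verdict: not equivalent; witness: base=-2, step=-5


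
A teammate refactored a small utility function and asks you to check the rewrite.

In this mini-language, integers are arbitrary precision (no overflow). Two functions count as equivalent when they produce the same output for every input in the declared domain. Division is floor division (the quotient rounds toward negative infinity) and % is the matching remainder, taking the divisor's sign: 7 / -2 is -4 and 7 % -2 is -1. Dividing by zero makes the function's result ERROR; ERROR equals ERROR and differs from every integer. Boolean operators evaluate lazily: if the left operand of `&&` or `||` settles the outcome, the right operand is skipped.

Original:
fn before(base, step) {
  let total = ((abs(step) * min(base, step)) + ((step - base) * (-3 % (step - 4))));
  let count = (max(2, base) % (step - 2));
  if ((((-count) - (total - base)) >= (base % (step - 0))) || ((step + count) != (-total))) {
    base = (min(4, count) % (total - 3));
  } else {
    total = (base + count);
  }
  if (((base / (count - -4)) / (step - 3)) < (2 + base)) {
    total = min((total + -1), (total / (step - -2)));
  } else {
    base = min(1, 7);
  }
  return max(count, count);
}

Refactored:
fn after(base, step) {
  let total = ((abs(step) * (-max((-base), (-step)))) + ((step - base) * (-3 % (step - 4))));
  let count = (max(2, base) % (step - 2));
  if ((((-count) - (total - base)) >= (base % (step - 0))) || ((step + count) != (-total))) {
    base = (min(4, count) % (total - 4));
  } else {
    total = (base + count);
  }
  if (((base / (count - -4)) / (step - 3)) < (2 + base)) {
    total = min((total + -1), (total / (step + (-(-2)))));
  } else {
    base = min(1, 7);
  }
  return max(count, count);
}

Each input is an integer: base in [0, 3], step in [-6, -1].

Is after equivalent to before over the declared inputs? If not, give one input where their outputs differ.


There is a counterexample at base=1, step=-3: ERROR on one side, -3 on the other.
before: total=3, then count=-3, then ((((-count) - (total - base)) >= (base % (step - 0))) || ((step + count) != (-total))) is true, then a zero divisor aborts: ERROR
after: total=3, then count=-3, then ((((-count) - (total - base)) >= (base % (step - 0))) || ((step + count) != (-total))) is true, then base=0, then (((base / (count - -4)) / (step - 3)) < (2 + base)) is true, then total=-3, then returns -3
verdict: not equivalent; witness: base=1, step=-3


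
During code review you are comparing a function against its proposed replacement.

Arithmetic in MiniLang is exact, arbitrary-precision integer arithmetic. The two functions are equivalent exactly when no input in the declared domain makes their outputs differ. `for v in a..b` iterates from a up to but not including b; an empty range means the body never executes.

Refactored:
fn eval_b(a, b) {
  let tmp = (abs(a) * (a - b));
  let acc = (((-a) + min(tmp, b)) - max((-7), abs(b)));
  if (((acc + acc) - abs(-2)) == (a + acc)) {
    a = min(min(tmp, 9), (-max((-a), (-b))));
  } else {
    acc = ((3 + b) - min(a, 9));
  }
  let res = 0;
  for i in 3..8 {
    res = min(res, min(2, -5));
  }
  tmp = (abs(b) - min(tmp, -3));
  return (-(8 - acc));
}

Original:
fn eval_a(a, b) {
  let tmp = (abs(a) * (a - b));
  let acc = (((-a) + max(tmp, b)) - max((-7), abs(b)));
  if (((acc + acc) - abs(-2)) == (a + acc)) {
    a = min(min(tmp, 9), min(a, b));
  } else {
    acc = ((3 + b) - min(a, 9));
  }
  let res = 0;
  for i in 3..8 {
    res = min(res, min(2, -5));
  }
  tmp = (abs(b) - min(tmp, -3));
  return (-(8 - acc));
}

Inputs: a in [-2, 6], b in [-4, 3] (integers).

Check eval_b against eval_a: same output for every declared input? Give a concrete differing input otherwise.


Run the pair on a=-2, b=-2.
eval_a: tmp = 0; acc = 0; (((acc + acc) - abs(-2)) == (a + acc)) -> true; a = -2; res = 0; [i=3]; res = -5; [i=4]; res = -5; [i=5]; res = -5; [i=6]; res = -5; [i=7]; res = -5; tmp = 5; return -8
eval_b: tmp = 0; acc = -2; (((acc + acc) - abs(-2)) == (a + acc)) -> false; acc = 3; res = 0; [i=3]; res = -5; [i=4]; res = -5; [i=5]; res = -5; [i=6]; res = -5; [i=7]; res = -5; tmp = 5; return -5
-8 != -5, so the rewrite changes behavior.
verdict: not equivalent; witness: a=-2, b=-2


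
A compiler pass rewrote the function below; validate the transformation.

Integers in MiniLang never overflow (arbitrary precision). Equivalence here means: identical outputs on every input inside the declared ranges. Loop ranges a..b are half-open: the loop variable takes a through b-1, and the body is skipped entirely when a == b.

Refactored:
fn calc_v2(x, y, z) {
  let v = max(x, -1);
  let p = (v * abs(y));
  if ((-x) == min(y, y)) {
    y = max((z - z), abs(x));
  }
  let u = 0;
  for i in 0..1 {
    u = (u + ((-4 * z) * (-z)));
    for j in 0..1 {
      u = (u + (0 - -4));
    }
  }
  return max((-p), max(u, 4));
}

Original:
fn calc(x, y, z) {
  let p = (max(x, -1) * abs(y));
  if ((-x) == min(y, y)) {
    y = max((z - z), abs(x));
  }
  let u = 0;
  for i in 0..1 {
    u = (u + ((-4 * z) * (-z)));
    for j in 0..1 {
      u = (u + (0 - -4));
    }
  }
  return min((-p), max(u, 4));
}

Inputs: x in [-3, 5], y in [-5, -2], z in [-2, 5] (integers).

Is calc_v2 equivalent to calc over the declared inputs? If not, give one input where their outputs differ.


Take x=-3, y=-5, z=-2.
calc: p := -5 | ((-x) == min(y, y)): false | u := 0 | iter i=0: | u := 16 | iter j=0: | u := 20 | result 5
calc_v2: v := -1 | p := -5 | ((-x) == min(y, y)): false | u := 0 | iter i=0: | u := 16 | iter j=0: | u := 20 | result 20
5 against 20: the behavior changed.
verdict: not equivalent; witness: x=-3, y=-5, z=-2


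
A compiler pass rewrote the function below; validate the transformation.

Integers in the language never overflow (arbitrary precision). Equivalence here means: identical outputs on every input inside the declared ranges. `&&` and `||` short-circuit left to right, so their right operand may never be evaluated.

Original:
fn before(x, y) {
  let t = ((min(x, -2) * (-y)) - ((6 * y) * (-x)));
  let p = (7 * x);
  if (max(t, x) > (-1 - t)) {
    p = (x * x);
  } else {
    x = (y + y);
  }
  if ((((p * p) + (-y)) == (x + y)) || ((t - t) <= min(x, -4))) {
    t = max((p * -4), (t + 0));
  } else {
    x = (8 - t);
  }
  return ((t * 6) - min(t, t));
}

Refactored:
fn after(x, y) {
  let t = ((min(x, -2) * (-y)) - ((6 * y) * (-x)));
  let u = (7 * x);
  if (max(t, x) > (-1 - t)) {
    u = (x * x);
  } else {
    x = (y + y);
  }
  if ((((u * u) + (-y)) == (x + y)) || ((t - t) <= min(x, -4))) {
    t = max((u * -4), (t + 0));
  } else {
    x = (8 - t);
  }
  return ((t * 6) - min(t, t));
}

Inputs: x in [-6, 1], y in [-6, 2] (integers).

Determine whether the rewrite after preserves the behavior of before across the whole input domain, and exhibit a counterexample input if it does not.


Side by side, the visible changes include: local variable names differ.
One worked example (x=-3, y=-3) — before: t=45, then p=-21, then (max(t, x) > (-1 - t)) is true, then p=9, then ((((p * p) + (-y)) == (x + y)) || ((t - t) <= min(x, -4))) is false, then x=-37, then returns 225; after: t=45, then u=-21, then (max(t, x) > (-1 - t)) is true, then u=9, then ((((u * u) + (-y)) == (x + y)) || ((t - t) <= min(x, -4))) is false, then x=-37, then returns 225; agreement on 225.
An exhaustive pass over the 72 declared inputs shows identical outputs.
verdict: equivalent


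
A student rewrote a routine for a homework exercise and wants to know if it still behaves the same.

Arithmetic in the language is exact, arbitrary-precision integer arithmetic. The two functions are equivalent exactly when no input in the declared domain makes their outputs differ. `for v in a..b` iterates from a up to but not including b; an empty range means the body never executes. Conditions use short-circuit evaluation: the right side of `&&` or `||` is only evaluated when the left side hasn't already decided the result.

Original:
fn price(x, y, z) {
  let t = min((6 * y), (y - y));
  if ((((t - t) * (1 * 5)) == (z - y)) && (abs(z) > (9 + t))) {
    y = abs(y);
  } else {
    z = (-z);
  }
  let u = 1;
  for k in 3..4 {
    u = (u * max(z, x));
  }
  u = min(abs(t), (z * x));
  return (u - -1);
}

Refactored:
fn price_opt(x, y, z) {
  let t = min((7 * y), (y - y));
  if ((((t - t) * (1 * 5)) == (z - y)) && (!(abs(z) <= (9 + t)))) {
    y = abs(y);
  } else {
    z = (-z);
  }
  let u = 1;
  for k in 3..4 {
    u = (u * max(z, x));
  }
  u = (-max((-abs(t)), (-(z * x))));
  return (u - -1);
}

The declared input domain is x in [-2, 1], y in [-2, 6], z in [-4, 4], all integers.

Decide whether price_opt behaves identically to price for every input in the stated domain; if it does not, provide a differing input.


Try x=-2, y=-1, z=4.
price: t := -6 | ((((t - t) * (1 * 5)) == (z - y)) && (abs(z) > (9 + t))): false | z := -4 | u := 1 | iter k=3: | u := -2 | u := 6 | result 7
price_opt: t := -7 | ((((t - t) * (1 * 5)) == (z - y)) && (!(abs(z) <= (9 + t)))): false | z := -4 | u := 1 | iter k=3: | u := -2 | u := 7 | result 8
7 vs 8 — the two versions disagree here.
verdict: not equivalent; witness: x=-2, y=-1, z=4


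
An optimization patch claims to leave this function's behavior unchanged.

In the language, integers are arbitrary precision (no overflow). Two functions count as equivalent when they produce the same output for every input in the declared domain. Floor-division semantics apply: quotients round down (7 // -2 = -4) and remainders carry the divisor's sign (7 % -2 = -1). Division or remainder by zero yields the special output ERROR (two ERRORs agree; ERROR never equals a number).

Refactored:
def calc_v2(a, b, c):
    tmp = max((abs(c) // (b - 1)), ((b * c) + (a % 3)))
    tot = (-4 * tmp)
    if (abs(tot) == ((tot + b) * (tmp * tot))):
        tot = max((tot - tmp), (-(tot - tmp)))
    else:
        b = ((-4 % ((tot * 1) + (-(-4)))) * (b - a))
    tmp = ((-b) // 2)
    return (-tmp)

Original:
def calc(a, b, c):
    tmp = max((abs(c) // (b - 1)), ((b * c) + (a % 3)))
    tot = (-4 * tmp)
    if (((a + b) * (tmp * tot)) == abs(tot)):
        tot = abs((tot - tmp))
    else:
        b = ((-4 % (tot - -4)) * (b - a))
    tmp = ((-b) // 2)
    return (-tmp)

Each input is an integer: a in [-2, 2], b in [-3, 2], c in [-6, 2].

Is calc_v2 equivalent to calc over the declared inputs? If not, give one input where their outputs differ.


There is a counterexample at a=0, b=-1, c=-1: 0 on one side, ERROR on the other.
calc: tmp := 1 | tot := -4 | (((a + b) * (tmp * tot)) == abs(tot)): true | tot := 5 | tmp := 0 | result 0
calc_v2: tmp := 1 | tot := -4 | (abs(tot) == ((tot + b) * (tmp * tot))): false | divide-by-zero, output ERROR
verdict: not equivalent; witness: a=0, b=-1, c=-1
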